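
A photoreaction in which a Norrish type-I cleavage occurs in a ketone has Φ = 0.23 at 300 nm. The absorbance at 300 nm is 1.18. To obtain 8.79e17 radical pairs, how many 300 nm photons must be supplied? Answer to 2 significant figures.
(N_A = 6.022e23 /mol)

4.1e18 photons

Product: 8.79e17 / 6.022e23 = 1.460e-6 mol.
Photons that must be absorbed: 1.460e-6 / 0.23 = 6.348e-6 mol.
Fraction absorbed: 1 − 10^(−1.18) = 0.9339.
Incident photons needed: 6.348e-6 / 0.9339 = 6.797e-6 mol.
Photon count: 6.797e-6 × 6.022e23 = 4.1e18.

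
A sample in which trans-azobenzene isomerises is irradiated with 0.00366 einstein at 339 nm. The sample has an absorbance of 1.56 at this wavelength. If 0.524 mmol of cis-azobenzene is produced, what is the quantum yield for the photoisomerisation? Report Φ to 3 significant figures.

Φ = 0.147

Product: 0.524 mmol = 5.24×10⁻⁴ mol.
Fraction absorbed: 1 − 10^(−1.56) = 0.9725.
Photons absorbed: 0.9725 × 0.00366 = 0.003559 mol.
Φ = 5.24×10⁻⁴ mol / 0.003559 mol photons = 0.147.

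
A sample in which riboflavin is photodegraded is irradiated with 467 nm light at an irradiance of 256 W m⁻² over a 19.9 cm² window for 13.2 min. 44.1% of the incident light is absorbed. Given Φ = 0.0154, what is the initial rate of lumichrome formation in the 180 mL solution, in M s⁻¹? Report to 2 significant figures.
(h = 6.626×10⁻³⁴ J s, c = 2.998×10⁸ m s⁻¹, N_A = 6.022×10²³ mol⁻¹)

Photon energy at 467 nm: hc/λ = (6.626×10⁻³⁴)(2.998×10⁸)/(467×10⁻⁹) = 4.254×10⁻¹⁹ J.
Energy delivered: (256 W m⁻²)(19.9×10⁻⁴ m²)(792 s) = 403.5 J.
Photons incident: 403.5 / 4.254×10⁻¹⁹ = 9.485×10²⁰, i.e. 9.485×10²⁰/6.022×10²³ = 0.001575 mol.
Photons absorbed: 0.441 × 0.001575 = 6.946×10⁻⁴ mol.
Product formed: 0.0154 × 6.946×10⁻⁴ = 1.070×10⁻⁵ mol.
Rate: 1.070×10⁻⁵ mol / (792 s × 0.18 L) = 7.5×10⁻⁸ M s⁻¹.

7.5×10⁻⁸ M s⁻¹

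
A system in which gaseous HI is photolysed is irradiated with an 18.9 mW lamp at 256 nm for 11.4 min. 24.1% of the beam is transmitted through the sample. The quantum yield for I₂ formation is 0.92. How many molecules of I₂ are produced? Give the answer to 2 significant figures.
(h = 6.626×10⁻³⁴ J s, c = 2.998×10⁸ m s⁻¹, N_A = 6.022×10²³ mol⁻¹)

Photon energy at 256 nm: hc/λ = (6.626×10⁻³⁴)(2.998×10⁸)/(256×10⁻⁹) = 7.760×10⁻¹⁹ J.
Energy delivered: (18.9 mW)(684 s) = 12.93 J.
Photons incident: 12.93 / 7.760×10⁻¹⁹ = 1.666×10¹⁹, i.e. 1.666×10¹⁹/6.022×10²³ = 2.767×10⁻⁵ mol.
Fraction absorbed: 1 − 24.1/100 = 0.7590.
Photons absorbed: 0.7590 × 2.767×10⁻⁵ = 2.100×10⁻⁵ mol.
Product: Φ × n_abs = 0.92 × 2.100×10⁻⁵ = 1.932×10⁻⁵ mol.
As a count: 1.932×10⁻⁵ × 6.022×10²³ = 1.2×10¹⁹.

1.2×10¹⁹ molecules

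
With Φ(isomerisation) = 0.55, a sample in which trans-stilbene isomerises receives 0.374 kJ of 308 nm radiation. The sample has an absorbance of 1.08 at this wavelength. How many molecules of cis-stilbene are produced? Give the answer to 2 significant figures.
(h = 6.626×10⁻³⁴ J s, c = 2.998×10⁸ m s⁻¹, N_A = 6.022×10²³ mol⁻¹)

2.9×10²⁰ molecules

Photon energy at 308 nm: hc/λ = (6.626×10⁻³⁴)(2.998×10⁸)/(308×10⁻⁹) = 6.450×10⁻¹⁹ J.
Incident energy: 0.374 kJ = 374 J.
Photons incident: 374 / 6.450×10⁻¹⁹ = 5.798×10²⁰, i.e. 5.798×10²⁰/6.022×10²³ = 9.628×10⁻⁴ mol.
Fraction absorbed: 1 − 10^(−1.08) = 0.9168.
Photons absorbed: 0.9168 × 9.628×10⁻⁴ = 8.827×10⁻⁴ mol.
Product: Φ × n_abs = 0.55 × 8.827×10⁻⁴ = 4.855×10⁻⁴ mol.
As a count: 4.855×10⁻⁴ × 6.022×10²³ = 2.9×10²⁰.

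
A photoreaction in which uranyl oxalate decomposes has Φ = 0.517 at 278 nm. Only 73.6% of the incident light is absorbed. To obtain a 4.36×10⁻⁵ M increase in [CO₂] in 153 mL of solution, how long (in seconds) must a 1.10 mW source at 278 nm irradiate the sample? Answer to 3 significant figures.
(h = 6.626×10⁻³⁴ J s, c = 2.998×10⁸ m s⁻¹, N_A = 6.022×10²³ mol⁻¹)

Product: (4.36×10⁻⁵ M)(0.153 L) = 6.671×10⁻⁶ mol.
Photons that must be absorbed: 6.671×10⁻⁶ / 0.517 = 1.290×10⁻⁵ mol.
Incident photons needed: 1.290×10⁻⁵ / 0.736 = 1.753×10⁻⁵ mol.
Photon energy: hc/λ = 7.146×10⁻¹⁹ J; per mole, 4.303×10⁵ J mol⁻¹.
Energy required: 1.753×10⁻⁵ × 4.303×10⁵ = 7.543 J.
Time: 7.543 J / 0.0011 W = 6860 s.

t ≈ 6860 s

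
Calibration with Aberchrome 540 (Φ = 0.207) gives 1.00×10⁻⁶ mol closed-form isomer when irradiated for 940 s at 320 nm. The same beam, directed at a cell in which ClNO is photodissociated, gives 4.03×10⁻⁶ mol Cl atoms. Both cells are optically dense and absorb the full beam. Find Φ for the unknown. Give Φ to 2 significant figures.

Photons absorbed by the actinometer: 1.00×10⁻⁶ / 0.207 = 4.831×10⁻⁶ mol.
Φ(unknown) = 4.03×10⁻⁶ / 4.831×10⁻⁶ = 0.83.

Φ = 0.83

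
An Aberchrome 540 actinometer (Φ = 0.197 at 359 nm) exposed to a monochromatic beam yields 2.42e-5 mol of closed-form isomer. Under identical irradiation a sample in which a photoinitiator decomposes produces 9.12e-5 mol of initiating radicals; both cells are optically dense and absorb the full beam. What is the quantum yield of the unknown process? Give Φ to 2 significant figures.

Φ = 0.74

Photons absorbed by the actinometer: 2.42e-5 / 0.197 = 1.228e-4 mol.
Φ(unknown) = 9.12e-5 / 1.228e-4 = 0.74.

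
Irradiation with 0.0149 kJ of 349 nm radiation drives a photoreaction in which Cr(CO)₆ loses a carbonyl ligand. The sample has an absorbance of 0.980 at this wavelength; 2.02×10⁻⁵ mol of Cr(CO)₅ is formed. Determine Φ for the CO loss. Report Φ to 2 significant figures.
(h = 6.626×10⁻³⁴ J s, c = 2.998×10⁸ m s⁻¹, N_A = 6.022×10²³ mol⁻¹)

Φ = 0.52

Photon energy at 349 nm: hc/λ = (6.626×10⁻³⁴)(2.998×10⁸)/(349×10⁻⁹) = 5.692×10⁻¹⁹ J.
Incident energy: 0.0149 kJ = 14.9 J.
Photons incident: 14.9 / 5.692×10⁻¹⁹ = 2.618×10¹⁹, i.e. 2.618×10¹⁹/6.022×10²³ = 4.347×10⁻⁵ mol.
Fraction absorbed: 1 − 10^(−0.980) = 0.8953.
Photons absorbed: 0.8953 × 4.347×10⁻⁵ = 3.892×10⁻⁵ mol.
Φ = 2.02×10⁻⁵ mol / 3.892×10⁻⁵ mol photons = 0.52.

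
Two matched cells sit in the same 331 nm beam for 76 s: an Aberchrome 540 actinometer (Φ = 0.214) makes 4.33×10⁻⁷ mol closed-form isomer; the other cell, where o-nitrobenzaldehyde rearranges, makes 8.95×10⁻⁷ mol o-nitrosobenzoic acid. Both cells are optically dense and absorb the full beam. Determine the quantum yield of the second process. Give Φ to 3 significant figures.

Φ = 0.442

Photons absorbed by the actinometer: 4.33×10⁻⁷ / 0.214 = 2.023×10⁻⁶ mol.
Φ(unknown) = 8.95×10⁻⁷ / 2.023×10⁻⁶ = 0.442.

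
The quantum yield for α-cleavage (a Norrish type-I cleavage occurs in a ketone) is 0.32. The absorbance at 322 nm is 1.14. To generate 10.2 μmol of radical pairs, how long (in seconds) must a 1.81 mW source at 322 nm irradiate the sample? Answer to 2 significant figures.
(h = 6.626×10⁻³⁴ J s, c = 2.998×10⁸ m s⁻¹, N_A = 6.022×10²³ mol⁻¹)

t ≈ 7100 s

Product: 10.2 μmol = 1.02×10⁻⁵ mol.
Photons that must be absorbed: 1.02×10⁻⁵ / 0.32 = 3.188×10⁻⁵ mol.
Fraction absorbed: 1 − 10^(−1.14) = 0.9276.
Incident photons needed: 3.188×10⁻⁵ / 0.9276 = 3.437×10⁻⁵ mol.
Photon energy: hc/λ = 6.169×10⁻¹⁹ J; per mole, 3.715×10⁵ J mol⁻¹.
Energy required: 3.437×10⁻⁵ × 3.715×10⁵ = 12.77 J.
Time: 12.77 J / 0.00181 W = 7100 s.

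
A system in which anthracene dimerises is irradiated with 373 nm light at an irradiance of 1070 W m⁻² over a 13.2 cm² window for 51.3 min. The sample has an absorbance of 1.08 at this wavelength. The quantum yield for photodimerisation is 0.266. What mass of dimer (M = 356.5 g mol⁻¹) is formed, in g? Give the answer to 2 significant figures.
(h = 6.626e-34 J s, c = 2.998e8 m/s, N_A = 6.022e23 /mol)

Photon energy at 373 nm: hc/λ = (6.626e-34)(2.998e8)/(373e-9) = 5.326e-19 J.
Energy delivered: (1070 W m⁻²)(13.2e-4 m²)(3078 s) = 4347 J.
Photons incident: 4347 / 5.326e-19 = 8.162e21, i.e. 8.162e21/6.022e23 = 0.01355 mol.
Fraction absorbed: 1 − 10^(−1.08) = 0.9168.
Photons absorbed: 0.9168 × 0.01355 = 0.01242 mol.
Product: Φ × n_abs = 0.266 × 0.01242 = 0.003304 mol.
Mass: 0.003304 × 356.5 = 1.178 g = 1.2 g.

1.2 g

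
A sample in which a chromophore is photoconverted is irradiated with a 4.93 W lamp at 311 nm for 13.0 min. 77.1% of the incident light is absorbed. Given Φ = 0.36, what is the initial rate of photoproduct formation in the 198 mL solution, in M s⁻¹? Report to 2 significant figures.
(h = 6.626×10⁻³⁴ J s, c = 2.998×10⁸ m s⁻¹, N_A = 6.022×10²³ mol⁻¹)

1.8×10⁻⁵ M s⁻¹

Photon energy at 311 nm: hc/λ = (6.626×10⁻³⁴)(2.998×10⁸)/(311×10⁻⁹) = 6.387×10⁻¹⁹ J.
Energy delivered: (4.93 W)(780 s) = 3845 J.
Photons incident: 3845 / 6.387×10⁻¹⁹ = 6.020×10²¹, i.e. 6.020×10²¹/6.022×10²³ = 0.009997 mol.
Photons absorbed: 0.771 × 0.009997 = 0.007708 mol.
Product formed: 0.36 × 0.007708 = 0.002775 mol.
Rate: 0.002775 mol / (780 s × 0.198 L) = 1.8×10⁻⁵ M s⁻¹.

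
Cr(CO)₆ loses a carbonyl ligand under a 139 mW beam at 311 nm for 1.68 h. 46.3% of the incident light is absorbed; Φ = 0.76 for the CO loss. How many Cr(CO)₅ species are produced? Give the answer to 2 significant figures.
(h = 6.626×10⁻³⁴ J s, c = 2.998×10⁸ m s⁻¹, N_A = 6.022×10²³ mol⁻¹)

Photon energy at 311 nm: hc/λ = (6.626×10⁻³⁴)(2.998×10⁸)/(311×10⁻⁹) = 6.387×10⁻¹⁹ J.
Energy delivered: (139 mW)(6048 s) = 840.7 J.
Photons incident: 840.7 / 6.387×10⁻¹⁹ = 1.316×10²¹, i.e. 1.316×10²¹/6.022×10²³ = 0.002185 mol.
Photons absorbed: 0.463 × 0.002185 = 0.001012 mol.
Product: Φ × n_abs = 0.76 × 0.001012 = 7.691×10⁻⁴ mol.
As a count: 7.691×10⁻⁴ × 6.022×10²³ = 4.6×10²⁰.

4.6×10²⁰ species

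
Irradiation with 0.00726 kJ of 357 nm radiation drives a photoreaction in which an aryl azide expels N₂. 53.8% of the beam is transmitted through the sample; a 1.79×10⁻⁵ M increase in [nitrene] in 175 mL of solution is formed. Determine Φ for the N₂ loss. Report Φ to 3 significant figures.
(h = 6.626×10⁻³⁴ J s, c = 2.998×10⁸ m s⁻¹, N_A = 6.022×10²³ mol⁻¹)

Product: (1.79×10⁻⁵ M)(0.175 L) = 3.133×10⁻⁶ mol.
Photon energy at 357 nm: hc/λ = (6.626×10⁻³⁴)(2.998×10⁸)/(357×10⁻⁹) = 5.564×10⁻¹⁹ J.
Incident energy: 0.00726 kJ = 7.26 J.
Photons incident: 7.26 / 5.564×10⁻¹⁹ = 1.305×10¹⁹, i.e. 1.305×10¹⁹/6.022×10²³ = 2.167×10⁻⁵ mol.
Fraction absorbed: 1 − 53.8/100 = 0.4620.
Photons absorbed: 0.4620 × 2.167×10⁻⁵ = 1.001×10⁻⁵ mol.
Φ = 3.133×10⁻⁶ mol / 1.001×10⁻⁵ mol photons = 0.313.

Φ = 0.313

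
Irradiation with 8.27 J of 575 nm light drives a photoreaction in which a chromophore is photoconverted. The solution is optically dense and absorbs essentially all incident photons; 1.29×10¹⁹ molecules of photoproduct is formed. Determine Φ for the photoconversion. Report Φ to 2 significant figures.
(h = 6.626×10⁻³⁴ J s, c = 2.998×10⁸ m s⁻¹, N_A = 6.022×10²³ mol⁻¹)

Product: 1.29×10¹⁹ / 6.022×10²³ = 2.142×10⁻⁵ mol.
Photon energy at 575 nm: hc/λ = (6.626×10⁻³⁴)(2.998×10⁸)/(575×10⁻⁹) = 3.455×10⁻¹⁹ J.
Photons incident: 8.27 / 3.455×10⁻¹⁹ = 2.394×10¹⁹, i.e. 2.394×10¹⁹/6.022×10²³ = 3.975×10⁻⁵ mol.
Φ = 2.142×10⁻⁵ mol / 3.975×10⁻⁵ mol photons = 0.54.

Φ = 0.54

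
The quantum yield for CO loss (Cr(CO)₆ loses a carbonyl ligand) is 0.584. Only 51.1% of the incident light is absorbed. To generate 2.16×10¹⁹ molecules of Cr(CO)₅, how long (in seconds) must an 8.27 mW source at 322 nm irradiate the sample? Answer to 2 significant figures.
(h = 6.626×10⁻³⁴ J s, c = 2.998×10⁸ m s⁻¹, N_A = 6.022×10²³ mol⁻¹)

t ≈ 5400 s

Product: 2.16×10¹⁹ / 6.022×10²³ = 3.587×10⁻⁵ mol.
Photons that must be absorbed: 3.587×10⁻⁵ / 0.584 = 6.142×10⁻⁵ mol.
Incident photons needed: 6.142×10⁻⁵ / 0.511 = 1.202×10⁻⁴ mol.
Photon energy: hc/λ = 6.169×10⁻¹⁹ J; per mole, 3.715×10⁵ J mol⁻¹.
Energy required: 1.202×10⁻⁴ × 3.715×10⁵ = 44.65 J.
Time: 44.65 J / 0.00827 W = 5400 s.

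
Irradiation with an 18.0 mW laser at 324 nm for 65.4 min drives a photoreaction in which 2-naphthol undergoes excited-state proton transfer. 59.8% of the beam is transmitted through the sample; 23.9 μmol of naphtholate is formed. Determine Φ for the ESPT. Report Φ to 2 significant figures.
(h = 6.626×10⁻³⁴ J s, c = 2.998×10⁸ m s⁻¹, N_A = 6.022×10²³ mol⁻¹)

Product: 23.9 μmol = 2.39×10⁻⁵ mol.
Photon energy at 324 nm: hc/λ = (6.626×10⁻³⁴)(2.998×10⁸)/(324×10⁻⁹) = 6.131×10⁻¹⁹ J.
Energy delivered: (18.0 mW)(3924 s) = 70.63 J.
Photons incident: 70.63 / 6.131×10⁻¹⁹ = 1.152×10²⁰, i.e. 1.152×10²⁰/6.022×10²³ = 1.913×10⁻⁴ mol.
Fraction absorbed: 1 − 59.8/100 = 0.4020.
Photons absorbed: 0.4020 × 1.913×10⁻⁴ = 7.690×10⁻⁵ mol.
Φ = 2.39×10⁻⁵ mol / 7.690×10⁻⁵ mol photons = 0.31.

Φ = 0.31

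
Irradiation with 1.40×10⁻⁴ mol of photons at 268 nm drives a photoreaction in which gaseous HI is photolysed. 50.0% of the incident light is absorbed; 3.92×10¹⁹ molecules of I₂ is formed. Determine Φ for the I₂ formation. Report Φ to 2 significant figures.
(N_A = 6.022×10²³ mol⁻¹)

Product: 3.92×10¹⁹ / 6.022×10²³ = 6.509×10⁻⁵ mol.
Photons absorbed: 0.500 × 1.40×10⁻⁴ = 7.000×10⁻⁵ mol.
Φ = 6.509×10⁻⁵ mol / 7.000×10⁻⁵ mol photons = 0.93.

Φ = 0.93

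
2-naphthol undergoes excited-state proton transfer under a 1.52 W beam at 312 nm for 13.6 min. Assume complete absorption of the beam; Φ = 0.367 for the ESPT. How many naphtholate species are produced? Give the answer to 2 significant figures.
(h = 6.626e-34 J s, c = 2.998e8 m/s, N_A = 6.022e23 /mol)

Photon energy at 312 nm: hc/λ = (6.626e-34)(2.998e8)/(312e-9) = 6.367e-19 J.
Energy delivered: (1.52 W)(816 s) = 1240 J.
Photons incident: 1240 / 6.367e-19 = 1.948e21, i.e. 1.948e21/6.022e23 = 0.003235 mol.
Product: Φ × n_abs = 0.367 × 0.003235 = 0.001187 mol.
As a count: 0.001187 × 6.022e23 = 7.1e20.

7.1e20 species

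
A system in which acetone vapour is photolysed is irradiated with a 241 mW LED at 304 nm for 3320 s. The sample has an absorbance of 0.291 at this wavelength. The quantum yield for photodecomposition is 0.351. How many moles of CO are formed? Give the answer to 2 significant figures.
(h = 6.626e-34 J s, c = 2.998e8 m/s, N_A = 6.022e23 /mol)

Photon energy at 304 nm: hc/λ = (6.626e-34)(2.998e8)/(304e-9) = 6.534e-19 J.
Energy delivered: (241 mW)(3320 s) = 800.1 J.
Photons incident: 800.1 / 6.534e-19 = 1.225e21, i.e. 1.225e21/6.022e23 = 0.002034 mol.
Fraction absorbed: 1 − 10^(−0.291) = 0.4883.
Photons absorbed: 0.4883 × 0.002034 = 9.932e-4 mol.
Product: Φ × n_abs = 0.351 × 9.932e-4 = 3.486e-4 mol.

3.5e-4 mol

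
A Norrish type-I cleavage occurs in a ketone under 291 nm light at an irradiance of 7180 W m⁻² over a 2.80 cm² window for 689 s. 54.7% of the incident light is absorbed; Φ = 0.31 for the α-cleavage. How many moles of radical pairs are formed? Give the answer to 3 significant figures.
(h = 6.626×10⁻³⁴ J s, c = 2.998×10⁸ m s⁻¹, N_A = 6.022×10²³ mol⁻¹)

5.71×10⁻⁴ mol

Photon energy at 291 nm: hc/λ = (6.626×10⁻³⁴)(2.998×10⁸)/(291×10⁻⁹) = 6.826×10⁻¹⁹ J.
Energy delivered: (7180 W m⁻²)(2.80×10⁻⁴ m²)(689 s) = 1385 J.
Photons incident: 1385 / 6.826×10⁻¹⁹ = 2.029×10²¹, i.e. 2.029×10²¹/6.022×10²³ = 0.003369 mol.
Photons absorbed: 0.547 × 0.003369 = 0.001843 mol.
Product: Φ × n_abs = 0.31 × 0.001843 = 5.713×10⁻⁴ mol.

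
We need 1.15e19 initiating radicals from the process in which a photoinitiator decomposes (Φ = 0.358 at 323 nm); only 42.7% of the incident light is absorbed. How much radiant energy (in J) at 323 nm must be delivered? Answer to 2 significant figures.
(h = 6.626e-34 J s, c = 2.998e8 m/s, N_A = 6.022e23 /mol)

46 J

Product: 1.15e19 / 6.022e23 = 1.910e-5 mol.
Photons that must be absorbed: 1.910e-5 / 0.358 = 5.335e-5 mol.
Incident photons needed: 5.335e-5 / 0.427 = 1.249e-4 mol.
Photon energy: hc/λ = 6.150e-19 J; per mole, 3.704e5 J mol⁻¹.
Energy required: 1.249e-4 × 3.704e5 = 46 J.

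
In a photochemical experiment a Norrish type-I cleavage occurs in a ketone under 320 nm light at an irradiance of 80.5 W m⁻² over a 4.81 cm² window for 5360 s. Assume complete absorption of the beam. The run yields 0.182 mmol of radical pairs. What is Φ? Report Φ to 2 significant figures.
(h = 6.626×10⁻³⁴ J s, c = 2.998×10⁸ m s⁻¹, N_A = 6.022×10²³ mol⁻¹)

Φ = 0.33

Product: 0.182 mmol = 1.82×10⁻⁴ mol.
Photon energy at 320 nm: hc/λ = (6.626×10⁻³⁴)(2.998×10⁸)/(320×10⁻⁹) = 6.208×10⁻¹⁹ J.
Energy delivered: (80.5 W m⁻²)(4.81×10⁻⁴ m²)(5360 s) = 207.5 J.
Photons incident: 207.5 / 6.208×10⁻¹⁹ = 3.342×10²⁰, i.e. 3.342×10²⁰/6.022×10²³ = 5.550×10⁻⁴ mol.
Φ = 1.82×10⁻⁴ mol / 5.550×10⁻⁴ mol photons = 0.33.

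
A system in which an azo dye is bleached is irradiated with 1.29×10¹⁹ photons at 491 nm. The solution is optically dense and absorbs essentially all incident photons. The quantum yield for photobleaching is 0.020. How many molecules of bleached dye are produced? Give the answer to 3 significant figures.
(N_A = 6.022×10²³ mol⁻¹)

Moles of photons: 1.29×10¹⁹ / 6.022×10²³ = 2.142×10⁻⁵ mol.
Product: Φ × n_abs = 0.020 × 2.142×10⁻⁵ = 4.284×10⁻⁷ mol.
As a count: 4.284×10⁻⁷ × 6.022×10²³ = 2.58×10¹⁷.

2.58×10¹⁷ molecules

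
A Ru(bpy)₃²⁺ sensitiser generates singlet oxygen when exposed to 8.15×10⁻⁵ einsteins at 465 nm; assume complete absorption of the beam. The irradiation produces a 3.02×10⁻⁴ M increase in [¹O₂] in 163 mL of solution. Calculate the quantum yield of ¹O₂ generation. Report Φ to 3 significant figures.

Product: (3.02×10⁻⁴ M)(0.163 L) = 4.923×10⁻⁵ mol.
Φ = 4.923×10⁻⁵ mol / 8.15×10⁻⁵ mol photons = 0.604.

Φ = 0.604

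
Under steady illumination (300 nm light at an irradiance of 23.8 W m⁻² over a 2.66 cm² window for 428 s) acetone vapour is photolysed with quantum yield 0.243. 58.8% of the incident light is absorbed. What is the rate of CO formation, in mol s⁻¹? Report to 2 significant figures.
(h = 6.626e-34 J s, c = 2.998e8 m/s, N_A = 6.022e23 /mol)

2.3e-9 mol s⁻¹

Photon energy at 300 nm: hc/λ = (6.626e-34)(2.998e8)/(300e-9) = 6.622e-19 J.
Energy delivered: (23.8 W m⁻²)(2.66e-4 m²)(428 s) = 2.710 J.
Photons incident: 2.710 / 6.622e-19 = 4.092e18, i.e. 4.092e18/6.022e23 = 6.795e-6 mol.
Photons absorbed: 0.588 × 6.795e-6 = 3.995e-6 mol.
Product formed: 0.243 × 3.995e-6 = 9.708e-7 mol.
Rate: 9.708e-7 / 428 s = 2.3e-9 mol s⁻¹.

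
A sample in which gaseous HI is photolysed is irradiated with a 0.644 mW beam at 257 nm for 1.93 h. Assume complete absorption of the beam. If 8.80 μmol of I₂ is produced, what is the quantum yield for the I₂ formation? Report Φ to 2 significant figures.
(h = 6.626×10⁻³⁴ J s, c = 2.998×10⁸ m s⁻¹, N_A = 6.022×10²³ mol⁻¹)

Product: 8.80 μmol = 8.80×10⁻⁶ mol.
Photon energy at 257 nm: hc/λ = (6.626×10⁻³⁴)(2.998×10⁸)/(257×10⁻⁹) = 7.729×10⁻¹⁹ J.
Energy delivered: (0.644 mW)(6948 s) = 4.475 J.
Photons incident: 4.475 / 7.729×10⁻¹⁹ = 5.790×10¹⁸, i.e. 5.790×10¹⁸/6.022×10²³ = 9.615×10⁻⁶ mol.
Φ = 8.80×10⁻⁶ mol / 9.615×10⁻⁶ mol photons = 0.92.

Φ = 0.92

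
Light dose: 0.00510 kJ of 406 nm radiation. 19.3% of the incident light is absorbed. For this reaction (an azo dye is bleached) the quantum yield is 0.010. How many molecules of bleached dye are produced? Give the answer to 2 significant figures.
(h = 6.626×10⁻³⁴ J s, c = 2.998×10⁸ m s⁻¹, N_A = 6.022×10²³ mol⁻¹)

Photon energy at 406 nm: hc/λ = (6.626×10⁻³⁴)(2.998×10⁸)/(406×10⁻⁹) = 4.893×10⁻¹⁹ J.
Incident energy: 0.00510 kJ = 5.10 J.
Photons incident: 5.10 / 4.893×10⁻¹⁹ = 1.042×10¹⁹, i.e. 1.042×10¹⁹/6.022×10²³ = 1.730×10⁻⁵ mol.
Photons absorbed: 0.193 × 1.730×10⁻⁵ = 3.339×10⁻⁶ mol.
Product: Φ × n_abs = 0.010 × 3.339×10⁻⁶ = 3.339×10⁻⁸ mol.
As a count: 3.339×10⁻⁸ × 6.022×10²³ = 2.0×10¹⁶.

2.0×10¹⁶ molecules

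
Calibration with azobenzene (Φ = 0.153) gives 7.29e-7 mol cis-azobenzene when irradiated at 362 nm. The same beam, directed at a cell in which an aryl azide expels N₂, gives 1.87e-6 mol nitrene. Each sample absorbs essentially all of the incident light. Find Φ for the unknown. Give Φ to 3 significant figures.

Φ = 0.392

Photons absorbed by the actinometer: 7.29e-7 / 0.153 = 4.765e-6 mol.
Φ(unknown) = 1.87e-6 / 4.765e-6 = 0.392.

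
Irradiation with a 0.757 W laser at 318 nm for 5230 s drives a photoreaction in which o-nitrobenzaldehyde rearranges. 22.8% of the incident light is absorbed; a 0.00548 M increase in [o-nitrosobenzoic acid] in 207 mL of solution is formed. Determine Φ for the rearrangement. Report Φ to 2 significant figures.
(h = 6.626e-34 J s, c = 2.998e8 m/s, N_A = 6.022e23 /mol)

Product: (0.00548 M)(0.207 L) = 0.001134 mol.
Photon energy at 318 nm: hc/λ = (6.626e-34)(2.998e8)/(318e-9) = 6.247e-19 J.
Energy delivered: (0.757 W)(5230 s) = 3959 J.
Photons incident: 3959 / 6.247e-19 = 6.337e21, i.e. 6.337e21/6.022e23 = 0.01052 mol.
Photons absorbed: 0.228 × 0.01052 = 0.002399 mol.
Φ = 0.001134 mol / 0.002399 mol photons = 0.47.

Φ = 0.47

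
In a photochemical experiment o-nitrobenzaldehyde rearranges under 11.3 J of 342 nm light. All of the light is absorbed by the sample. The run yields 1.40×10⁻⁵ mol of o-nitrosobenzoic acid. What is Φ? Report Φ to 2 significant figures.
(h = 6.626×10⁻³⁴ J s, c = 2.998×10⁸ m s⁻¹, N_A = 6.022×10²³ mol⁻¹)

Φ = 0.43

Photon energy at 342 nm: hc/λ = (6.626×10⁻³⁴)(2.998×10⁸)/(342×10⁻⁹) = 5.808×10⁻¹⁹ J.
Photons incident: 11.3 / 5.808×10⁻¹⁹ = 1.946×10¹⁹, i.e. 1.946×10¹⁹/6.022×10²³ = 3.231×10⁻⁵ mol.
Φ = 1.40×10⁻⁵ mol / 3.231×10⁻⁵ mol photons = 0.43.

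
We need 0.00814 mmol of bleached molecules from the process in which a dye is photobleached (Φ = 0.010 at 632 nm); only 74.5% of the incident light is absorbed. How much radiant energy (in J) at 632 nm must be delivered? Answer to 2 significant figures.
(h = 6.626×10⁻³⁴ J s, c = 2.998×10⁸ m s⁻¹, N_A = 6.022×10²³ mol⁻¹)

Product: 0.00814 mmol = 8.14×10⁻⁶ mol.
Photons that must be absorbed: 8.14×10⁻⁶ / 0.010 = 8.140×10⁻⁴ mol.
Incident photons needed: 8.140×10⁻⁴ / 0.745 = 0.001093 mol.
Photon energy: hc/λ = 3.143×10⁻¹⁹ J; per mole, 1.893×10⁵ J mol⁻¹.
Energy required: 0.001093 × 1.893×10⁵ = 210 J.

210 J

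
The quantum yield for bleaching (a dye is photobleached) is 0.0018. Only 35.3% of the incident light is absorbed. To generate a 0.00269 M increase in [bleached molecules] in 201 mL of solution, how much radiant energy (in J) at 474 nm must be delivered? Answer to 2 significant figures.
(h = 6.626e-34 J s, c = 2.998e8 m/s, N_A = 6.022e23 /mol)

Product: (0.00269 M)(0.201 L) = 5.407e-4 mol.
Photons that must be absorbed: 5.407e-4 / 0.0018 = 0.3004 mol.
Incident photons needed: 0.3004 / 0.353 = 0.8510 mol.
Photon energy: hc/λ = 4.191e-19 J; per mole, 2.524e5 J mol⁻¹.
Energy required: 0.8510 × 2.524e5 = 2.1e5 J.

2.1e5 J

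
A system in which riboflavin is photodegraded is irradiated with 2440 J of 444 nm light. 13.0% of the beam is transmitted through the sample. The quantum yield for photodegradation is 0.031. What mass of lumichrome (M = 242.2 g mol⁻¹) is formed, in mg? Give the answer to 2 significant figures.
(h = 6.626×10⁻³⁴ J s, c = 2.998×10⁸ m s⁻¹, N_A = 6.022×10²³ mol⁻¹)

59 mg

Photon energy at 444 nm: hc/λ = (6.626×10⁻³⁴)(2.998×10⁸)/(444×10⁻⁹) = 4.474×10⁻¹⁹ J.
Photons incident: 2440 / 4.474×10⁻¹⁹ = 5.454×10²¹, i.e. 5.454×10²¹/6.022×10²³ = 0.009057 mol.
Fraction absorbed: 1 − 13.0/100 = 0.8700.
Photons absorbed: 0.8700 × 0.009057 = 0.007880 mol.
Product: Φ × n_abs = 0.031 × 0.007880 = 2.443×10⁻⁴ mol.
Mass: 2.443×10⁻⁴ × 242.2 = 0.05917 g = 59 mg.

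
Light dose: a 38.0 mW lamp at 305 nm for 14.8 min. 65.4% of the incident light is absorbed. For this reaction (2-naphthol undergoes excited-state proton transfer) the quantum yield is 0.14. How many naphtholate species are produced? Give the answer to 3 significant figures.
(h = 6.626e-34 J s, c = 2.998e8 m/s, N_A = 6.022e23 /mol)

4.74e18 species

Photon energy at 305 nm: hc/λ = (6.626e-34)(2.998e8)/(305e-9) = 6.513e-19 J.
Energy delivered: (38.0 mW)(888 s) = 33.74 J.
Photons incident: 33.74 / 6.513e-19 = 5.180e19, i.e. 5.180e19/6.022e23 = 8.602e-5 mol.
Photons absorbed: 0.654 × 8.602e-5 = 5.626e-5 mol.
Product: Φ × n_abs = 0.14 × 5.626e-5 = 7.876e-6 mol.
As a count: 7.876e-6 × 6.022e23 = 4.74e18.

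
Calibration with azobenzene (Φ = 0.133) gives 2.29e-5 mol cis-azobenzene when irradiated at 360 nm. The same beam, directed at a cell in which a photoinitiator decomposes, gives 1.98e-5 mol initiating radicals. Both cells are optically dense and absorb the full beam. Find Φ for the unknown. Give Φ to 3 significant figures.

Photons absorbed by the actinometer: 2.29e-5 / 0.133 = 1.722e-4 mol.
Φ(unknown) = 1.98e-5 / 1.722e-4 = 0.115.

Φ = 0.115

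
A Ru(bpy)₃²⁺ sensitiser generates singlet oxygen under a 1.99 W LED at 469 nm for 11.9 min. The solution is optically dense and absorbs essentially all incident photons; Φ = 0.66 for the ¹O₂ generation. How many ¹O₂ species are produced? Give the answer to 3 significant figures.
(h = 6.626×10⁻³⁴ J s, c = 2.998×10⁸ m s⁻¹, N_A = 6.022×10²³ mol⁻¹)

2.21×10²¹ species

Photon energy at 469 nm: hc/λ = (6.626×10⁻³⁴)(2.998×10⁸)/(469×10⁻⁹) = 4.236×10⁻¹⁹ J.
Energy delivered: (1.99 W)(714 s) = 1421 J.
Photons incident: 1421 / 4.236×10⁻¹⁹ = 3.355×10²¹, i.e. 3.355×10²¹/6.022×10²³ = 0.005571 mol.
Product: Φ × n_abs = 0.66 × 0.005571 = 0.003677 mol.
As a count: 0.003677 × 6.022×10²³ = 2.21×10²¹.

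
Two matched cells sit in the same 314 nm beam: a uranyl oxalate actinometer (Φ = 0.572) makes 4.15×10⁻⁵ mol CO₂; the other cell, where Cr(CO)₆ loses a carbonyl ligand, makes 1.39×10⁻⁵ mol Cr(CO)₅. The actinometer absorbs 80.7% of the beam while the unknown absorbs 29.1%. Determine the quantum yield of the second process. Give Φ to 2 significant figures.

Φ = 0.53

Photons absorbed by the actinometer: 4.15×10⁻⁵ / 0.572 = 7.255×10⁻⁵ mol.
Incident flux: 7.255×10⁻⁵ / 0.807 = 8.990×10⁻⁵ einstein.
Absorbed by unknown: 0.291 × 8.990×10⁻⁵ = 2.616×10⁻⁵ mol.
Φ(unknown) = 1.39×10⁻⁵ / 2.616×10⁻⁵ = 0.53.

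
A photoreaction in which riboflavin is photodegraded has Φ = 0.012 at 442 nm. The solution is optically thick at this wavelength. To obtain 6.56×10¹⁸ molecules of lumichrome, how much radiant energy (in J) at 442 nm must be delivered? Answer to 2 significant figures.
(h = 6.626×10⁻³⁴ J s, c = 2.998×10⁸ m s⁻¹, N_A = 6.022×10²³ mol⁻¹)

250 J

Product: 6.56×10¹⁸ / 6.022×10²³ = 1.089×10⁻⁵ mol.
Photons that must be absorbed: 1.089×10⁻⁵ / 0.012 = 9.075×10⁻⁴ mol.
Photon energy: hc/λ = 4.494×10⁻¹⁹ J; per mole, 2.706×10⁵ J mol⁻¹.
Energy required: 9.075×10⁻⁴ × 2.706×10⁵ = 250 J.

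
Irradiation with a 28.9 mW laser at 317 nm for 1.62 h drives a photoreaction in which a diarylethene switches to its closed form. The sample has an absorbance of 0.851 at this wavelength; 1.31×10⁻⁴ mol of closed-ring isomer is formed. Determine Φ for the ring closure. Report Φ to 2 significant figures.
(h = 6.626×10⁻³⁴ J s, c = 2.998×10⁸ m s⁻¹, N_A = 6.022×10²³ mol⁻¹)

Photon energy at 317 nm: hc/λ = (6.626×10⁻³⁴)(2.998×10⁸)/(317×10⁻⁹) = 6.266×10⁻¹⁹ J.
Energy delivered: (28.9 mW)(5832 s) = 168.5 J.
Photons incident: 168.5 / 6.266×10⁻¹⁹ = 2.689×10²⁰, i.e. 2.689×10²⁰/6.022×10²³ = 4.465×10⁻⁴ mol.
Fraction absorbed: 1 − 10^(−0.851) = 0.8591.
Photons absorbed: 0.8591 × 4.465×10⁻⁴ = 3.836×10⁻⁴ mol.
Φ = 1.31×10⁻⁴ mol / 3.836×10⁻⁴ mol photons = 0.34.

Φ = 0.34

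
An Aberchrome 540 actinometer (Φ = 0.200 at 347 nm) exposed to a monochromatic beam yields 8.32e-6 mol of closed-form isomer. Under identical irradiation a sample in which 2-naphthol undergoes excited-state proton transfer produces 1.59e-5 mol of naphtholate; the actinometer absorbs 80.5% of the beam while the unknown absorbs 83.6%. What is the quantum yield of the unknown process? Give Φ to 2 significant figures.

Photons absorbed by the actinometer: 8.32e-6 / 0.200 = 4.160e-5 mol.
Incident flux: 4.160e-5 / 0.805 = 5.168e-5 einstein.
Absorbed by unknown: 0.836 × 5.168e-5 = 4.320e-5 mol.
Φ(unknown) = 1.59e-5 / 4.320e-5 = 0.37.

Φ = 0.37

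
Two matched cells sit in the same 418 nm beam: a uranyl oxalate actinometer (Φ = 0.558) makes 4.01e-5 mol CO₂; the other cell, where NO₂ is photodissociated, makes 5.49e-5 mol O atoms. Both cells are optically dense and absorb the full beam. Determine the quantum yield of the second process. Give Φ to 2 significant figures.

Φ = 0.76

Photons absorbed by the actinometer: 4.01e-5 / 0.558 = 7.186e-5 mol.
Φ(unknown) = 5.49e-5 / 7.186e-5 = 0.76.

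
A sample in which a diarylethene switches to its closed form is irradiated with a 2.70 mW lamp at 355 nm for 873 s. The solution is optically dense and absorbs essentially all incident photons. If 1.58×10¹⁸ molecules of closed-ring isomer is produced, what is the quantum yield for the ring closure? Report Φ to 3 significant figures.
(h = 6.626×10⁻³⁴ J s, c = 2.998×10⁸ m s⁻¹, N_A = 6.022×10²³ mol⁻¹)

Product: 1.58×10¹⁸ / 6.022×10²³ = 2.624×10⁻⁶ mol.
Photon energy at 355 nm: hc/λ = (6.626×10⁻³⁴)(2.998×10⁸)/(355×10⁻⁹) = 5.596×10⁻¹⁹ J.
Energy delivered: (2.70 mW)(873 s) = 2.357 J.
Photons incident: 2.357 / 5.596×10⁻¹⁹ = 4.212×10¹⁸, i.e. 4.212×10¹⁸/6.022×10²³ = 6.994×10⁻⁶ mol.
Φ = 2.624×10⁻⁶ mol / 6.994×10⁻⁶ mol photons = 0.375.

Φ = 0.375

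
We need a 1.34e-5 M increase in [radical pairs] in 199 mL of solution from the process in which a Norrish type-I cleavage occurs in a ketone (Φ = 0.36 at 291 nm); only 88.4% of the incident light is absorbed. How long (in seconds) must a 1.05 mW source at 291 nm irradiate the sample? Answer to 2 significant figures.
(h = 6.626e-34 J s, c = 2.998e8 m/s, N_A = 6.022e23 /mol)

t ≈ 3300 s

Product: (1.34e-5 M)(0.199 L) = 2.667e-6 mol.
Photons that must be absorbed: 2.667e-6 / 0.36 = 7.408e-6 mol.
Incident photons needed: 7.408e-6 / 0.884 = 8.380e-6 mol.
Photon energy: hc/λ = 6.826e-19 J; per mole, 4.111e5 J mol⁻¹.
Energy required: 8.380e-6 × 4.111e5 = 3.445 J.
Time: 3.445 J / 0.00105 W = 3300 s.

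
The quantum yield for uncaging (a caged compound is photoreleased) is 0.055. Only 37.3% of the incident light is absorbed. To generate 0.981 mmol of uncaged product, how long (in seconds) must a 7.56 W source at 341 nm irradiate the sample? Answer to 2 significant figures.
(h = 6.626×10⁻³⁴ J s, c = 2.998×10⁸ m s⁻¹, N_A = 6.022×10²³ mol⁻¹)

t ≈ 2200 s

Product: 0.981 mmol = 9.81×10⁻⁴ mol.
Photons that must be absorbed: 9.81×10⁻⁴ / 0.055 = 0.01784 mol.
Incident photons needed: 0.01784 / 0.373 = 0.04783 mol.
Photon energy: hc/λ = 5.825×10⁻¹⁹ J; per mole, 3.508×10⁵ J mol⁻¹.
Energy required: 0.04783 × 3.508×10⁵ = 1.678×10⁴ J.
Time: 1.678×10⁴ J / 7.56 W = 2200 s.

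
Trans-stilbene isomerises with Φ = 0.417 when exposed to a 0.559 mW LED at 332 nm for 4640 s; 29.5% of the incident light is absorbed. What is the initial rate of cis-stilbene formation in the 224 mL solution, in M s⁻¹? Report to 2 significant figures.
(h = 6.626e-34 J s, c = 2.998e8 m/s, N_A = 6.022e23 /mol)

Photon energy at 332 nm: hc/λ = (6.626e-34)(2.998e8)/(332e-9) = 5.983e-19 J.
Energy delivered: (0.559 mW)(4640 s) = 2.594 J.
Photons incident: 2.594 / 5.983e-19 = 4.336e18, i.e. 4.336e18/6.022e23 = 7.200e-6 mol.
Photons absorbed: 0.295 × 7.200e-6 = 2.124e-6 mol.
Product formed: 0.417 × 2.124e-6 = 8.857e-7 mol.
Rate: 8.857e-7 mol / (4640 s × 0.224 L) = 8.5e-10 M s⁻¹.

8.5e-10 M s⁻¹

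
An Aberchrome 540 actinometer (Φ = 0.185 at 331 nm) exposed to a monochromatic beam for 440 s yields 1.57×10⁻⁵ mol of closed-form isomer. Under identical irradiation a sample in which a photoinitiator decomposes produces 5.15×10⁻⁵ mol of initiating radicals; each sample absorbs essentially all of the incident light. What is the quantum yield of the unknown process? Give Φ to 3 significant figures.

Photons absorbed by the actinometer: 1.57×10⁻⁵ / 0.185 = 8.486×10⁻⁵ mol.
Φ(unknown) = 5.15×10⁻⁵ / 8.486×10⁻⁵ = 0.607.

Φ = 0.607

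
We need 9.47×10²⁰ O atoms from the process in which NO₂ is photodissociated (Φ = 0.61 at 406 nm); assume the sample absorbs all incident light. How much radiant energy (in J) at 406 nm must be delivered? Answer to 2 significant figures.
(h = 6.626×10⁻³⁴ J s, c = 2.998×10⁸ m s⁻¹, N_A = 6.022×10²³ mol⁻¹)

Product: 9.47×10²⁰ / 6.022×10²³ = 0.001573 mol.
Photons that must be absorbed: 0.001573 / 0.61 = 0.002579 mol.
Photon energy: hc/λ = 4.893×10⁻¹⁹ J; per mole, 2.947×10⁵ J mol⁻¹.
Energy required: 0.002579 × 2.947×10⁵ = 760 J.

760 J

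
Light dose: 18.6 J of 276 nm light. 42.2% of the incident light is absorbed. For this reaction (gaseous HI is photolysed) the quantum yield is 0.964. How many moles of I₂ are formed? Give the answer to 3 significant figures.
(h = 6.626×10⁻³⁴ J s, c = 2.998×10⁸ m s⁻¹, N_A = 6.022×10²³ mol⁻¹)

1.75×10⁻⁵ mol

Photon energy at 276 nm: hc/λ = (6.626×10⁻³⁴)(2.998×10⁸)/(276×10⁻⁹) = 7.197×10⁻¹⁹ J.
Photons incident: 18.6 / 7.197×10⁻¹⁹ = 2.584×10¹⁹, i.e. 2.584×10¹⁹/6.022×10²³ = 4.291×10⁻⁵ mol.
Photons absorbed: 0.422 × 4.291×10⁻⁵ = 1.811×10⁻⁵ mol.
Product: Φ × n_abs = 0.964 × 1.811×10⁻⁵ = 1.746×10⁻⁵ mol.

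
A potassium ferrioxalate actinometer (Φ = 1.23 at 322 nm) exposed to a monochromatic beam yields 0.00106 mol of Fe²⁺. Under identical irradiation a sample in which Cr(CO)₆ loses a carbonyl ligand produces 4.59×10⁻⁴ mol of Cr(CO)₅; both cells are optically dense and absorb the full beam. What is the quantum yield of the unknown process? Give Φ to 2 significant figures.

Φ = 0.53

Photons absorbed by the actinometer: 0.00106 / 1.23 = 8.618×10⁻⁴ mol.
Φ(unknown) = 4.59×10⁻⁴ / 8.618×10⁻⁴ = 0.53.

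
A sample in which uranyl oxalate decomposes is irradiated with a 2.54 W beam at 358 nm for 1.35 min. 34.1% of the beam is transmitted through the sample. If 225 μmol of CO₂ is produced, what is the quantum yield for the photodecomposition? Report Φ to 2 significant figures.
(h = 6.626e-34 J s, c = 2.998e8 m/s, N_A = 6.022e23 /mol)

Product: 225 μmol = 2.25e-4 mol.
Photon energy at 358 nm: hc/λ = (6.626e-34)(2.998e8)/(358e-9) = 5.549e-19 J.
Energy delivered: (2.54 W)(81 s) = 205.7 J.
Photons incident: 205.7 / 5.549e-19 = 3.707e20, i.e. 3.707e20/6.022e23 = 6.156e-4 mol.
Fraction absorbed: 1 − 34.1/100 = 0.6590.
Photons absorbed: 0.6590 × 6.156e-4 = 4.057e-4 mol.
Φ = 2.25e-4 mol / 4.057e-4 mol photons = 0.55.

Φ = 0.55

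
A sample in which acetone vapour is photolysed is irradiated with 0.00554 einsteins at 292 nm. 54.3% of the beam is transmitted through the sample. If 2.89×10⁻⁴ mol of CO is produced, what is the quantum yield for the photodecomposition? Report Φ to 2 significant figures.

Fraction absorbed: 1 − 54.3/100 = 0.4570.
Photons absorbed: 0.4570 × 0.00554 = 0.002532 mol.
Φ = 2.89×10⁻⁴ mol / 0.002532 mol photons = 0.11.

Φ = 0.11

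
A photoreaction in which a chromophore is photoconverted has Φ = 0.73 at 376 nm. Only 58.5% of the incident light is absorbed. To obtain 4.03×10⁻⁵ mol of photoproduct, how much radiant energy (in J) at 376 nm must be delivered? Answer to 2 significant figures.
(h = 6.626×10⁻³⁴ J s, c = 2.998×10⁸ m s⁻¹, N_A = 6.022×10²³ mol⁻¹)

30 J

Photons that must be absorbed: 4.03×10⁻⁵ / 0.73 = 5.521×10⁻⁵ mol.
Incident photons needed: 5.521×10⁻⁵ / 0.585 = 9.438×10⁻⁵ mol.
Photon energy: hc/λ = 5.283×10⁻¹⁹ J; per mole, 3.181×10⁵ J mol⁻¹.
Energy required: 9.438×10⁻⁵ × 3.181×10⁵ = 30 J.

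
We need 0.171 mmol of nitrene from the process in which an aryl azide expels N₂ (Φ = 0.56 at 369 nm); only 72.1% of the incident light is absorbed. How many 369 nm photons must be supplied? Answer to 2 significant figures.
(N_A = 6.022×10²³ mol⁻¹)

2.6×10²⁰ photons

Product: 0.171 mmol = 1.71×10⁻⁴ mol.
Photons that must be absorbed: 1.71×10⁻⁴ / 0.56 = 3.054×10⁻⁴ mol.
Incident photons needed: 3.054×10⁻⁴ / 0.721 = 4.236×10⁻⁴ mol.
Photon count: 4.236×10⁻⁴ × 6.022×10²³ = 2.6×10²⁰.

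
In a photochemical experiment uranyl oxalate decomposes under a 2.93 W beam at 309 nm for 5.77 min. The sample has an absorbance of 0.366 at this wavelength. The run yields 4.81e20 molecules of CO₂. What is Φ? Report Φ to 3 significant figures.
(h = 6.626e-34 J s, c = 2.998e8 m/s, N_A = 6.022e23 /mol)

Φ = 0.535

Product: 4.81e20 / 6.022e23 = 7.987e-4 mol.
Photon energy at 309 nm: hc/λ = (6.626e-34)(2.998e8)/(309e-9) = 6.429e-19 J.
Energy delivered: (2.93 W)(346.2 s) = 1014 J.
Photons incident: 1014 / 6.429e-19 = 1.577e21, i.e. 1.577e21/6.022e23 = 0.002619 mol.
Fraction absorbed: 1 − 10^(−0.366) = 0.5695.
Photons absorbed: 0.5695 × 0.002619 = 0.001492 mol.
Φ = 7.987e-4 mol / 0.001492 mol photons = 0.535.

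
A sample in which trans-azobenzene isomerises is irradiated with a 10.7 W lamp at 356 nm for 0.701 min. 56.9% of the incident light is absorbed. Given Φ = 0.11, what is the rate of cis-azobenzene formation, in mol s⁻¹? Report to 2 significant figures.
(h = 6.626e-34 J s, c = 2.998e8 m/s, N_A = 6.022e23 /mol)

Photon energy at 356 nm: hc/λ = (6.626e-34)(2.998e8)/(356e-9) = 5.580e-19 J.
Energy delivered: (10.7 W)(42.06 s) = 450.0 J.
Photons incident: 450.0 / 5.580e-19 = 8.065e20, i.e. 8.065e20/6.022e23 = 0.001339 mol.
Photons absorbed: 0.569 × 0.001339 = 7.619e-4 mol.
Product formed: 0.11 × 7.619e-4 = 8.381e-5 mol.
Rate: 8.381e-5 / 42.06 s = 2.0e-6 mol s⁻¹.

2.0e-6 mol s⁻¹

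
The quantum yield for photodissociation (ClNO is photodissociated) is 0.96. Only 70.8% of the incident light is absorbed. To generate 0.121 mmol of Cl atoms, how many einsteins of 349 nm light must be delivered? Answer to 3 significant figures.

1.78×10⁻⁴ einstein

Product: 0.121 mmol = 1.21×10⁻⁴ mol.
Photons that must be absorbed: 1.21×10⁻⁴ / 0.96 = 1.260×10⁻⁴ mol.
Incident photons needed: 1.260×10⁻⁴ / 0.708 = 1.780×10⁻⁴ mol.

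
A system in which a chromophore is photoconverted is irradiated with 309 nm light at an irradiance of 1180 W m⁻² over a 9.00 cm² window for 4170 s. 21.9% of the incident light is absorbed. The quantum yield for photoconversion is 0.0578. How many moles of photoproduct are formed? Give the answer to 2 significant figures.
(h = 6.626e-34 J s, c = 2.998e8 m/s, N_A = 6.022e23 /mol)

Photon energy at 309 nm: hc/λ = (6.626e-34)(2.998e8)/(309e-9) = 6.429e-19 J.
Energy delivered: (1180 W m⁻²)(9.00e-4 m²)(4170 s) = 4429 J.
Photons incident: 4429 / 6.429e-19 = 6.889e21, i.e. 6.889e21/6.022e23 = 0.01144 mol.
Photons absorbed: 0.219 × 0.01144 = 0.002505 mol.
Product: Φ × n_abs = 0.0578 × 0.002505 = 1.448e-4 mol.

1.4e-4 mol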